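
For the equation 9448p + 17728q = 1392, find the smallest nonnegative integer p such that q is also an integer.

822

gcd(17728, 9448) = 8.
8 divides 1392, so solutions exist.
By Bézout, 9448*(-683) + 17728*(364) = 8.
Scale by 1392/8 = 174: (p₀, q₀) = (-118842, 63336).
General solution: p = -118842 + 2216t, q = 63336 - 1181t for integer t.
p ≥ 0: smallest is -118842 mod 2216 = 822 (at t = 54), with q = -438.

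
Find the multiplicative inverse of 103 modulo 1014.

gcd(1014, 103) = 1.
By Bézout, 103·(-443) + 1014·(45) = 1.
So 103·-443 ≡ 1 (mod 1014), and -443 mod 1014 = 571.

571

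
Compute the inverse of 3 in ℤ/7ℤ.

gcd(7, 3):
  7 = 2*3 + 1
  3 = 3*1
so gcd(7, 3) = 1.
Back-substitute for Bézout coefficients:
  1 = 7 - 2*3
  ... = 3*(-2) + 7*(1)
So 3*-2 ≡ 1 (mod 7), and -2 mod 7 = 5.

5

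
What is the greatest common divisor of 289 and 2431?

17

gcd(2431, 289) = 17  (2431 = 8×289 + 119, 289 = 2×119 + 51, 119 = 2×51 + 17, 51 = 3×17).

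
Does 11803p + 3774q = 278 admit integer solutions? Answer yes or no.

no

gcd(11803, 3774) = 37.
37 does not divide 278 (remainder 19), so no integer solutions.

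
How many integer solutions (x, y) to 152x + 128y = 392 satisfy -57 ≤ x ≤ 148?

13

gcd(152, 128) = 8.
By Bézout, 152*(-5) + 128*(6) = 8.
Particular solution: (11, -10).
General solution: x = 11 + 16t, y = -10 - 19t for integer t.
-57 ≤ 11 + 16t ≤ 148 gives t ∈ [-4, 8], which is 13 values.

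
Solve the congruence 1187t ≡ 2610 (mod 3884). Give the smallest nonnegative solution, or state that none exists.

gcd(3884, 1187) = 1  (3884 = 3·1187 + 323, 1187 = 3·323 + 218, 323 = 1·218 + 105, 218 = 2·105 + 8, 105 = 13·8 + 1, 8 = 8·1).
1 divides 2610, so solutions exist.
Back-substituting, 1187·(-481) + 3884·(147) = 1.
So 1187·(-481) ≡ 1 (mod 3884); multiply by 2610: t ≡ -1255410 (mod 3884).
Smallest nonnegative: t = -1255410 mod 3884 = 3006.

3006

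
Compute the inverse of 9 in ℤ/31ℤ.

gcd(31, 9) = 1.
By Bézout, 9×(7) + 31×(-2) = 1.
So 9×7 ≡ 1 (mod 31), and 7 mod 31 = 7.

7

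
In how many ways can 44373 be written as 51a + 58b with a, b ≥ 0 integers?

15

gcd(58, 51) = 1  (58 = 1*51 + 7, 51 = 7*7 + 2, 7 = 3*2 + 1, 2 = 2*1).
Back-substituting, 51*(-25) + 58*(22) = 1.
Scale by 44373: one solution is (-1109325, 976206). Reduce a mod 58: (41, 729).
General: a = 41 + 58t, b = 729 - 51t.
a ≥ 0 ⇒ t ≥ 0; b ≥ 0 ⇒ t ≤ 14. So t ∈ [0, 14]: 15 solutions.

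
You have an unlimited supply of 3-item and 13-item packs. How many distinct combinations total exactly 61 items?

Need nonnegative integers with 3j + 13k = 61.
gcd(3, 13) = 1, and 3·(-4) + 13·(1) = 1.
So (j₀, k₀) = (-244, 61); general j = -244 + 13t, k = 61 - 3t.
j ≥ 0 ⇒ t ≥ 19; k ≥ 0 ⇒ t ≤ 20. That's 2 values of t.

2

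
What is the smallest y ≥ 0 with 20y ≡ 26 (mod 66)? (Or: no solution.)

gcd(66, 20):
  66 = 3×20 + 6
  20 = 3×6 + 2
  6 = 3×2
so gcd(66, 20) = 2.
2 divides 26, so solutions exist.
Back-substitute for Bézout coefficients:
  2 = 20 - 3×6
  ... = 20×(10) + 66×(-3)
So 20×(10) ≡ 2 (mod 66); multiply by 13: y ≡ 130 (mod 33).
Smallest nonnegative: y = 130 mod 33 = 31.

31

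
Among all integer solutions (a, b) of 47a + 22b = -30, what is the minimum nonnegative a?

12

gcd(47, 22):
  47 = 2×22 + 3
  22 = 7×3 + 1
  3 = 3×1
so gcd(47, 22) = 1.
1 divides -30, so solutions exist.
Back-substitute for Bézout coefficients:
  1 = 22 - 7×3
  ... = 47×(-7) + 22×(15)
Scale by -30/1 = -30: (a₀, b₀) = (210, -450).
General solution: a = 210 + 22t, b = -450 - 47t for integer t.
a ≥ 0: smallest is 210 mod 22 = 12 (at t = -9), with b = -27.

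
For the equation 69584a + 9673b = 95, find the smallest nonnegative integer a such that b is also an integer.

gcd(69584, 9673) = 1  (69584 = 7×9673 + 1873, 9673 = 5×1873 + 308, 1873 = 6×308 + 25, 308 = 12×25 + 8, 25 = 3×8 + 1, 8 = 8×1).
1 divides 95, so solutions exist.
Back-substituting, 69584×(1162) + 9673×(-8359) = 1.
Scale by 95/1 = 95: (a₀, b₀) = (110390, -794105).
General solution: a = 110390 + 9673t, b = -794105 - 69584t for integer t.
a ≥ 0: smallest is 110390 mod 9673 = 3987 (at t = -11), with b = -28681.

3987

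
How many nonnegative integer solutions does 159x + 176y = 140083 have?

gcd(176, 159):
  176 = 1*159 + 17
  159 = 9*17 + 6
  17 = 2*6 + 5
  6 = 1*5 + 1
  5 = 5*1
so gcd(176, 159) = 1.
Back-substitute for Bézout coefficients:
  1 = 6 - 1*5
  ... = 159*(31) + 176*(-28)
Scale by 140083: one solution is (4342573, -3922324). Reduce x mod 176: (125, 683).
General: x = 125 + 176t, y = 683 - 159t.
x ≥ 0 ⇒ t ≥ 0; y ≥ 0 ⇒ t ≤ 4. So t ∈ [0, 4]: 5 solutions.

5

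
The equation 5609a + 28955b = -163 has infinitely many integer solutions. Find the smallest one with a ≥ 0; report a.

18233

gcd(28955, 5609) = 1.
1 divides -163, so solutions exist.
By Bézout, 5609·(-5441) + 28955·(1054) = 1.
Scale by -163/1 = -163: (a₀, b₀) = (886883, -171802).
General solution: a = 886883 + 28955t, b = -171802 - 5609t for integer t.
a ≥ 0: smallest is 886883 mod 28955 = 18233 (at t = -30), with b = -3532.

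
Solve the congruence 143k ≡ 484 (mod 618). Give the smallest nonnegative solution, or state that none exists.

146

gcd(618, 143):
  618 = 4*143 + 46
  143 = 3*46 + 5
  46 = 9*5 + 1
  5 = 5*1
so gcd(618, 143) = 1.
1 divides 484, so solutions exist.
Back-substitute for Bézout coefficients:
  1 = 46 - 9*5
  ... = 143*(-121) + 618*(28)
So 143*(-121) ≡ 1 (mod 618); multiply by 484: k ≡ -58564 (mod 618).
Smallest nonnegative: k = -58564 mod 618 = 146.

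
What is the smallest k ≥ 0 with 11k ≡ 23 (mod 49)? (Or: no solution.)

11

gcd(49, 11) = 1  (49 = 4*11 + 5, 11 = 2*5 + 1, 5 = 5*1).
1 divides 23, so solutions exist.
Back-substituting, 11*(9) + 49*(-2) = 1.
So 11*(9) ≡ 1 (mod 49); multiply by 23: k ≡ 207 (mod 49).
Smallest nonnegative: k = 207 mod 49 = 11.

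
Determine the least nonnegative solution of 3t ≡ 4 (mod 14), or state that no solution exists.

gcd(14, 3) = 1.
1 divides 4, so solutions exist.
By Bézout, 3*(5) + 14*(-1) = 1.
So 3*(5) ≡ 1 (mod 14); multiply by 4: t ≡ 20 (mod 14).
Smallest nonnegative: t = 20 mod 14 = 6.

6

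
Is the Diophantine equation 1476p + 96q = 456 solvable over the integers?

yes

gcd(1476, 96) = 12  (1476 = 15·96 + 36, 96 = 2·36 + 24, 36 = 1·24 + 12, 24 = 2·12).
12 divides 456, so integer solutions exist.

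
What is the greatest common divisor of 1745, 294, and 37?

1

gcd(1745, 294):
  1745 = 5*294 + 275
  294 = 1*275 + 19
  275 = 14*19 + 9
  19 = 2*9 + 1
  9 = 9*1
so gcd(1745, 294) = 1.
gcd(1, 37) = 1.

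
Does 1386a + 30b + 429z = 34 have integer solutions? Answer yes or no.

gcd(1386, 30):
  1386 = 46·30 + 6
  30 = 5·6
so gcd(1386, 30) = 6.
gcd(6, 429) = 3.
3 does not divide 34 (remainder 1), so no integer solutions.

no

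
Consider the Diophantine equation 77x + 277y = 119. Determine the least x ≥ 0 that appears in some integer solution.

gcd(277, 77) = 1  (277 = 3×77 + 46, 77 = 1×46 + 31, 46 = 1×31 + 15, 31 = 2×15 + 1, 15 = 15×1).
1 divides 119, so solutions exist.
Back-substituting, 77×(18) + 277×(-5) = 1.
Scale by 119/1 = 119: (x₀, y₀) = (2142, -595).
General solution: x = 2142 + 277t, y = -595 - 77t for integer t.
x ≥ 0: smallest is 2142 mod 277 = 203 (at t = -7), with y = -56.

203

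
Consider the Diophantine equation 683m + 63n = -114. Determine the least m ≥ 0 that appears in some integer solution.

24

gcd(683, 63) = 1  (683 = 10·63 + 53, 63 = 1·53 + 10, 53 = 5·10 + 3, 10 = 3·3 + 1, 3 = 3·1).
1 divides -114, so solutions exist.
Back-substituting, 683·(-19) + 63·(206) = 1.
Scale by -114/1 = -114: (m₀, n₀) = (2166, -23484).
General solution: m = 2166 + 63t, n = -23484 - 683t for integer t.
m ≥ 0: smallest is 2166 mod 63 = 24 (at t = -34), with n = -262.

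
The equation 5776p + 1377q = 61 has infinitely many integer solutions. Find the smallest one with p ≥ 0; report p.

550

gcd(5776, 1377) = 1  (5776 = 4*1377 + 268, 1377 = 5*268 + 37, 268 = 7*37 + 9, 37 = 4*9 + 1, 9 = 9*1).
1 divides 61, so solutions exist.
Back-substituting, 5776*(-149) + 1377*(625) = 1.
Scale by 61/1 = 61: (p₀, q₀) = (-9089, 38125).
General solution: p = -9089 + 1377t, q = 38125 - 5776t for integer t.
p ≥ 0: smallest is -9089 mod 1377 = 550 (at t = 7), with q = -2307.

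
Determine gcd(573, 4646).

gcd(4646, 573):
  4646 = 8×573 + 62
  573 = 9×62 + 15
  62 = 4×15 + 2
  15 = 7×2 + 1
  2 = 2×1
so gcd(4646, 573) = 1.

1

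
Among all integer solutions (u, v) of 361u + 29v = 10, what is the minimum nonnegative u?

gcd(361, 29):
  361 = 12*29 + 13
  29 = 2*13 + 3
  13 = 4*3 + 1
  3 = 3*1
so gcd(361, 29) = 1.
1 divides 10, so solutions exist.
Back-substitute for Bézout coefficients:
  1 = 13 - 4*3
  ... = 361*(9) + 29*(-112)
Scale by 10/1 = 10: (u₀, v₀) = (90, -1120).
General solution: u = 90 + 29t, v = -1120 - 361t for integer t.
u ≥ 0: smallest is 90 mod 29 = 3 (at t = -3), with v = -37.

3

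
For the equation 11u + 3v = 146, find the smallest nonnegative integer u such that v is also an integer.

gcd(11, 3) = 1.
1 divides 146, so solutions exist.
By Bézout, 11·(-1) + 3·(4) = 1.
Scale by 146/1 = 146: (u₀, v₀) = (-146, 584).
General solution: u = -146 + 3t, v = 584 - 11t for integer t.
u ≥ 0: smallest is -146 mod 3 = 1 (at t = 49), with v = 45.

1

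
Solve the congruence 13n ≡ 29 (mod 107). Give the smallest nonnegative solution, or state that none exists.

gcd(107, 13):
  107 = 8·13 + 3
  13 = 4·3 + 1
  3 = 3·1
so gcd(107, 13) = 1.
1 divides 29, so solutions exist.
Back-substitute for Bézout coefficients:
  1 = 13 - 4·3
  ... = 13·(33) + 107·(-4)
So 13·(33) ≡ 1 (mod 107); multiply by 29: n ≡ 957 (mod 107).
Smallest nonnegative: n = 957 mod 107 = 101.

101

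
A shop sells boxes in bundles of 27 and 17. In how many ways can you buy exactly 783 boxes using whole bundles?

2

Need nonnegative integers with 27j + 17k = 783.
gcd(27, 17) = 1, and 27·(-5) + 17·(8) = 1.
So (j₀, k₀) = (-3915, 6264); general j = -3915 + 17t, k = 6264 - 27t.
j ≥ 0 ⇒ t ≥ 231; k ≥ 0 ⇒ t ≤ 232. That's 2 values of t.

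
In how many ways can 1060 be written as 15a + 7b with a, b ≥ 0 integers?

10

gcd(15, 7):
  15 = 2*7 + 1
  7 = 7*1
so gcd(15, 7) = 1.
Back-substitute for Bézout coefficients:
  1 = 15 - 2*7
  ... = 15*(1) + 7*(-2)
Scale by 1060: one solution is (1060, -2120). Reduce a mod 7: (3, 145).
General: a = 3 + 7t, b = 145 - 15t.
a ≥ 0 ⇒ t ≥ 0; b ≥ 0 ⇒ t ≤ 9. So t ∈ [0, 9]: 10 solutions.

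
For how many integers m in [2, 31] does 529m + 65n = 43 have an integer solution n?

1

gcd(529, 65) = 1  (529 = 8×65 + 9, 65 = 7×9 + 2, 9 = 4×2 + 1, 2 = 2×1).
Back-substituting, 529×(29) + 65×(-236) = 1.
Scale by 43: particular solution (1247, -10148); reduce m mod 65: (12, -97).
General solution: m = 12 + 65t, n = -97 - 529t for integer t.
2 ≤ 12 + 65t ≤ 31 gives t ∈ [0, 0], which is 1 value.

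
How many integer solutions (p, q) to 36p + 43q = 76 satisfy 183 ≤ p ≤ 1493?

31

gcd(43, 36) = 1  (43 = 1·36 + 7, 36 = 5·7 + 1, 7 = 7·1).
Back-substituting, 36·(6) + 43·(-5) = 1.
Scale by 76: particular solution (456, -380); reduce p mod 43: (26, -20).
General solution: p = 26 + 43t, q = -20 - 36t for integer t.
183 ≤ 26 + 43t ≤ 1493 gives t ∈ [4, 34], which is 31 values.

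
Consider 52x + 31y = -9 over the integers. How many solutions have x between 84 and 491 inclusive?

13

gcd(52, 31):
  52 = 1*31 + 21
  31 = 1*21 + 10
  21 = 2*10 + 1
  10 = 10*1
so gcd(52, 31) = 1.
Back-substitute for Bézout coefficients:
  1 = 21 - 2*10
  ... = 52*(3) + 31*(-5)
Scale by -9: particular solution (-27, 45); reduce x mod 31: (4, -7).
General solution: x = 4 + 31t, y = -7 - 52t for integer t.
84 ≤ 4 + 31t ≤ 491 gives t ∈ [3, 15], which is 13 values.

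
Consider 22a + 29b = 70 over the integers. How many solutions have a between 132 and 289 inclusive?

6

gcd(29, 22):
  29 = 1×22 + 7
  22 = 3×7 + 1
  7 = 7×1
so gcd(29, 22) = 1.
Back-substitute for Bézout coefficients:
  1 = 22 - 3×7
  ... = 22×(4) + 29×(-3)
Scale by 70: particular solution (280, -210); reduce a mod 29: (19, -12).
General solution: a = 19 + 29t, b = -12 - 22t for integer t.
132 ≤ 19 + 29t ≤ 289 gives t ∈ [4, 9], which is 6 values.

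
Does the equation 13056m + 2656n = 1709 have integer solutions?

no

gcd(13056, 2656) = 32.
32 does not divide 1709 (remainder 13), so no integer solutions.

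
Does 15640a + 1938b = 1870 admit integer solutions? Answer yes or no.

yes

gcd(15640, 1938) = 34.
34 divides 1870, so integer solutions exist.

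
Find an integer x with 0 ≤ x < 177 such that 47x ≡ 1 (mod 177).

gcd(177, 47) = 1  (177 = 3·47 + 36, 47 = 1·36 + 11, 36 = 3·11 + 3, 11 = 3·3 + 2, 3 = 1·2 + 1, 2 = 2·1).
Back-substituting, 47·(-64) + 177·(17) = 1.
So 47·-64 ≡ 1 (mod 177), and -64 mod 177 = 113.

113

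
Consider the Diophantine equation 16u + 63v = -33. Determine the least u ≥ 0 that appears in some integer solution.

gcd(63, 16) = 1.
1 divides -33, so solutions exist.
By Bézout, 16*(4) + 63*(-1) = 1.
Scale by -33/1 = -33: (u₀, v₀) = (-132, 33).
General solution: u = -132 + 63t, v = 33 - 16t for integer t.
u ≥ 0: smallest is -132 mod 63 = 57 (at t = 3), with v = -15.

57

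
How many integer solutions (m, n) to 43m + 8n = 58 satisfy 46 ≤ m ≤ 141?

gcd(43, 8):
  43 = 5·8 + 3
  8 = 2·3 + 2
  3 = 1·2 + 1
  2 = 2·1
so gcd(43, 8) = 1.
Back-substitute for Bézout coefficients:
  1 = 3 - 1·2
  ... = 43·(3) + 8·(-16)
Scale by 58: particular solution (174, -928); reduce m mod 8: (6, -25).
General solution: m = 6 + 8t, n = -25 - 43t for integer t.
46 ≤ 6 + 8t ≤ 141 gives t ∈ [5, 16], which is 12 values.

12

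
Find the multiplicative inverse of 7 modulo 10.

3

gcd(10, 7) = 1  (10 = 1×7 + 3, 7 = 2×3 + 1, 3 = 3×1).
Back-substituting, 7×(3) + 10×(-2) = 1.
So 7×3 ≡ 1 (mod 10), and 3 mod 10 = 3.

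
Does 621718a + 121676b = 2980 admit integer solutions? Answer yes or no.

no

gcd(621718, 121676) = 38  (621718 = 5·121676 + 13338, 121676 = 9·13338 + 1634, 13338 = 8·1634 + 266, 1634 = 6·266 + 38, 266 = 7·38).
38 does not divide 2980 (remainder 16), so no integer solutions.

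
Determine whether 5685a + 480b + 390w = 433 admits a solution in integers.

no

gcd(5685, 480) = 15  (5685 = 11×480 + 405, 480 = 1×405 + 75, 405 = 5×75 + 30, 75 = 2×30 + 15, 30 = 2×15).
gcd(15, 390) = 15.
15 does not divide 433 (remainder 13), so no integer solutions.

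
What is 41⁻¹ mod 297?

gcd(297, 41) = 1  (297 = 7*41 + 10, 41 = 4*10 + 1, 10 = 10*1).
Back-substituting, 41*(29) + 297*(-4) = 1.
So 41*29 ≡ 1 (mod 297), and 29 mod 297 = 29.

29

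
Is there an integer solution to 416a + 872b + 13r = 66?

gcd(872, 416) = 8  (872 = 2·416 + 40, 416 = 10·40 + 16, 40 = 2·16 + 8, 16 = 2·8).
gcd(8, 13) = 1.
1 divides 66, so integer solutions exist.

yes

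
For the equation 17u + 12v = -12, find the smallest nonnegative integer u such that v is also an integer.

0

gcd(17, 12) = 1.
1 divides -12, so solutions exist.
By Bézout, 17*(5) + 12*(-7) = 1.
Scale by -12/1 = -12: (u₀, v₀) = (-60, 84).
General solution: u = -60 + 12t, v = 84 - 17t for integer t.
u ≥ 0: smallest is -60 mod 12 = 0 (at t = 5), with v = -1.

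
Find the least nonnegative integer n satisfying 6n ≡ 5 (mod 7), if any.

gcd(7, 6) = 1  (7 = 1×6 + 1, 6 = 6×1).
1 divides 5, so solutions exist.
Back-substituting, 6×(-1) + 7×(1) = 1.
So 6×(-1) ≡ 1 (mod 7); multiply by 5: n ≡ -5 (mod 7).
Smallest nonnegative: n = -5 mod 7 = 2.

2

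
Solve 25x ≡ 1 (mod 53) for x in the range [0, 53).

gcd(53, 25):
  53 = 2*25 + 3
  25 = 8*3 + 1
  3 = 3*1
so gcd(53, 25) = 1.
Back-substitute for Bézout coefficients:
  1 = 25 - 8*3
  ... = 25*(17) + 53*(-8)
So 25*17 ≡ 1 (mod 53), and 17 mod 53 = 17.

17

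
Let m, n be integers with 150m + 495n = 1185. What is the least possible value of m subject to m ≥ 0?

gcd(495, 150) = 15.
15 divides 1185, so solutions exist.
By Bézout, 150·(10) + 495·(-3) = 15.
Scale by 1185/15 = 79: (m₀, n₀) = (790, -237).
General solution: m = 790 + 33t, n = -237 - 10t for integer t.
m ≥ 0: smallest is 790 mod 33 = 31 (at t = -23), with n = -7.

31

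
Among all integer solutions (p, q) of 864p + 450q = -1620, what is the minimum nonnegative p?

gcd(864, 450):
  864 = 1*450 + 414
  450 = 1*414 + 36
  414 = 11*36 + 18
  36 = 2*18
so gcd(864, 450) = 18.
18 divides -1620, so solutions exist.
Back-substitute for Bézout coefficients:
  18 = 414 - 11*36
  ... = 864*(12) + 450*(-23)
Scale by -1620/18 = -90: (p₀, q₀) = (-1080, 2070).
General solution: p = -1080 + 25t, q = 2070 - 48t for integer t.
p ≥ 0: smallest is -1080 mod 25 = 20 (at t = 44), with q = -42.

20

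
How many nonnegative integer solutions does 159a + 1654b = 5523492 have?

gcd(1654, 159) = 1.
By Bézout, 159×(801) + 1654×(-77) = 1.
One solution: (1066, 3237).
General: a = 1066 + 1654t, b = 3237 - 159t.
a ≥ 0 ⇒ t ≥ 0; b ≥ 0 ⇒ t ≤ 20. So t ∈ [0, 20]: 21 solutions.

21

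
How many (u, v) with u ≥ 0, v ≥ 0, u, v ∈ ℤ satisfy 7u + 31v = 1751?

gcd(31, 7) = 1  (31 = 4·7 + 3, 7 = 2·3 + 1, 3 = 3·1).
Back-substituting, 7·(9) + 31·(-2) = 1.
Scale by 1751: one solution is (15759, -3502). Reduce u mod 31: (11, 54).
General: u = 11 + 31t, v = 54 - 7t.
u ≥ 0 ⇒ t ≥ 0; v ≥ 0 ⇒ t ≤ 7. So t ∈ [0, 7]: 8 solutions.

8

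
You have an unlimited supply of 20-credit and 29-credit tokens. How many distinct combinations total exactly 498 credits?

1

Need nonnegative integers with 20j + 29k = 498.
gcd(20, 29) = 1, and 20·(-13) + 29·(9) = 1.
So (j₀, k₀) = (-6474, 4482); general j = -6474 + 29t, k = 4482 - 20t.
j ≥ 0 ⇒ t ≥ 224; k ≥ 0 ⇒ t ≤ 224. That's 1 value of t.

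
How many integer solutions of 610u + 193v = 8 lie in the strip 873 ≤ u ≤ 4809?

21

gcd(610, 193):
  610 = 3*193 + 31
  193 = 6*31 + 7
  31 = 4*7 + 3
  7 = 2*3 + 1
  3 = 3*1
so gcd(610, 193) = 1.
Back-substitute for Bézout coefficients:
  1 = 7 - 2*3
  ... = 610*(-56) + 193*(177)
Scale by 8: particular solution (-448, 1416); reduce u mod 193: (131, -414).
General solution: u = 131 + 193t, v = -414 - 610t for integer t.
873 ≤ 131 + 193t ≤ 4809 gives t ∈ [4, 24], which is 21 values.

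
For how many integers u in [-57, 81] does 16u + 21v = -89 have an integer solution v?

gcd(21, 16):
  21 = 1·16 + 5
  16 = 3·5 + 1
  5 = 5·1
so gcd(21, 16) = 1.
Back-substitute for Bézout coefficients:
  1 = 16 - 3·5
  ... = 16·(4) + 21·(-3)
Scale by -89: particular solution (-356, 267); reduce u mod 21: (1, -5).
General solution: u = 1 + 21t, v = -5 - 16t for integer t.
-57 ≤ 1 + 21t ≤ 81 gives t ∈ [-2, 3], which is 6 values.

6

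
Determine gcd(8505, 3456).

27

gcd(8505, 3456):
  8505 = 2·3456 + 1593
  3456 = 2·1593 + 270
  1593 = 5·270 + 243
  270 = 1·243 + 27
  243 = 9·27
so gcd(8505, 3456) = 27.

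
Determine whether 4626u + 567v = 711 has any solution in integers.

gcd(4626, 567):
  4626 = 8·567 + 90
  567 = 6·90 + 27
  90 = 3·27 + 9
  27 = 3·9
so gcd(4626, 567) = 9.
9 divides 711, so integer solutions exist.

yes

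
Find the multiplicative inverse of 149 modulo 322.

67

gcd(322, 149) = 1.
By Bézout, 149×(67) + 322×(-31) = 1.
So 149×67 ≡ 1 (mod 322), and 67 mod 322 = 67.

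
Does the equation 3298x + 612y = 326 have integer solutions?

gcd(3298, 612) = 34  (3298 = 5*612 + 238, 612 = 2*238 + 136, 238 = 1*136 + 102, 136 = 1*102 + 34, 102 = 3*34).
34 does not divide 326 (remainder 20), so no integer solutions.

no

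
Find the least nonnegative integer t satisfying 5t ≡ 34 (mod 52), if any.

gcd(52, 5) = 1.
1 divides 34, so solutions exist.
By Bézout, 5·(21) + 52·(-2) = 1.
So 5·(21) ≡ 1 (mod 52); multiply by 34: t ≡ 714 (mod 52).
Smallest nonnegative: t = 714 mod 52 = 38.

38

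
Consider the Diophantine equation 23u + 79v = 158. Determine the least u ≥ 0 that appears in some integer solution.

gcd(79, 23):
  79 = 3*23 + 10
  23 = 2*10 + 3
  10 = 3*3 + 1
  3 = 3*1
so gcd(79, 23) = 1.
1 divides 158, so solutions exist.
Back-substitute for Bézout coefficients:
  1 = 10 - 3*3
  ... = 23*(-24) + 79*(7)
Scale by 158/1 = 158: (u₀, v₀) = (-3792, 1106).
General solution: u = -3792 + 79t, v = 1106 - 23t for integer t.
u ≥ 0: smallest is -3792 mod 79 = 0 (at t = 48), with v = 2.

0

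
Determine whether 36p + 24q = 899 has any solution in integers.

no

gcd(36, 24):
  36 = 1·24 + 12
  24 = 2·12
so gcd(36, 24) = 12.
12 does not divide 899 (remainder 11), so no integer solutions.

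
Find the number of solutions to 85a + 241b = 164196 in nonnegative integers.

8

gcd(241, 85):
  241 = 2·85 + 71
  85 = 1·71 + 14
  71 = 5·14 + 1
  14 = 14·1
so gcd(241, 85) = 1.
Back-substitute for Bézout coefficients:
  1 = 71 - 5·14
  ... = 85·(-17) + 241·(6)
Scale by 164196: one solution is (-2791332, 985176). Reduce a mod 241: (171, 621).
General: a = 171 + 241t, b = 621 - 85t.
a ≥ 0 ⇒ t ≥ 0; b ≥ 0 ⇒ t ≤ 7. So t ∈ [0, 7]: 8 solutions.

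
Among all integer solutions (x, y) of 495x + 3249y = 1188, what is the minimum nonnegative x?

219

gcd(3249, 495):
  3249 = 6*495 + 279
  495 = 1*279 + 216
  279 = 1*216 + 63
  216 = 3*63 + 27
  63 = 2*27 + 9
  27 = 3*9
so gcd(3249, 495) = 9.
9 divides 1188, so solutions exist.
Back-substitute for Bézout coefficients:
  9 = 63 - 2*27
  ... = 495*(-105) + 3249*(16)
Scale by 1188/9 = 132: (x₀, y₀) = (-13860, 2112).
General solution: x = -13860 + 361t, y = 2112 - 55t for integer t.
x ≥ 0: smallest is -13860 mod 361 = 219 (at t = 39), with y = -33.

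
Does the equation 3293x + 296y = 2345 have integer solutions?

gcd(3293, 296) = 37  (3293 = 11·296 + 37, 296 = 8·37).
37 does not divide 2345 (remainder 14), so no integer solutions.

no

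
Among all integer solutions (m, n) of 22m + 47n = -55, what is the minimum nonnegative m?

gcd(47, 22):
  47 = 2×22 + 3
  22 = 7×3 + 1
  3 = 3×1
so gcd(47, 22) = 1.
1 divides -55, so solutions exist.
Back-substitute for Bézout coefficients:
  1 = 22 - 7×3
  ... = 22×(15) + 47×(-7)
Scale by -55/1 = -55: (m₀, n₀) = (-825, 385).
General solution: m = -825 + 47t, n = 385 - 22t for integer t.
m ≥ 0: smallest is -825 mod 47 = 21 (at t = 18), with n = -11.

21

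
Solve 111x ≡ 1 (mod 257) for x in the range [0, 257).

gcd(257, 111) = 1  (257 = 2×111 + 35, 111 = 3×35 + 6, 35 = 5×6 + 5, 6 = 1×5 + 1, 5 = 5×1).
Back-substituting, 111×(44) + 257×(-19) = 1.
So 111×44 ≡ 1 (mod 257), and 44 mod 257 = 44.

44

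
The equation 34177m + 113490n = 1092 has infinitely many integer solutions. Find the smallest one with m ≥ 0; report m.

gcd(113490, 34177) = 13.
13 divides 1092, so solutions exist.
By Bézout, 34177·(-611) + 113490·(184) = 13.
Scale by 1092/13 = 84: (m₀, n₀) = (-51324, 15456).
General solution: m = -51324 + 8730t, n = 15456 - 2629t for integer t.
m ≥ 0: smallest is -51324 mod 8730 = 1056 (at t = 6), with n = -318.

1056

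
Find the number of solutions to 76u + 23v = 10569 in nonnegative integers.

gcd(76, 23) = 1.
By Bézout, 76·(10) + 23·(-33) = 1.
One solution: (5, 443).
General: u = 5 + 23t, v = 443 - 76t.
u ≥ 0 ⇒ t ≥ 0; v ≥ 0 ⇒ t ≤ 5. So t ∈ [0, 5]: 6 solutions.

6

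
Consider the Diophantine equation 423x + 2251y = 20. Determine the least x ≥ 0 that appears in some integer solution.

gcd(2251, 423) = 1  (2251 = 5×423 + 136, 423 = 3×136 + 15, 136 = 9×15 + 1, 15 = 15×1).
1 divides 20, so solutions exist.
Back-substituting, 423×(-149) + 2251×(28) = 1.
Scale by 20/1 = 20: (x₀, y₀) = (-2980, 560).
General solution: x = -2980 + 2251t, y = 560 - 423t for integer t.
x ≥ 0: smallest is -2980 mod 2251 = 1522 (at t = 2), with y = -286.

1522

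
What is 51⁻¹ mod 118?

81

gcd(118, 51):
  118 = 2*51 + 16
  51 = 3*16 + 3
  16 = 5*3 + 1
  3 = 3*1
so gcd(118, 51) = 1.
Back-substitute for Bézout coefficients:
  1 = 16 - 5*3
  ... = 51*(-37) + 118*(16)
So 51*-37 ≡ 1 (mod 118), and -37 mod 118 = 81.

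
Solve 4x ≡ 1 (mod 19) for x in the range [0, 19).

gcd(19, 4) = 1  (19 = 4·4 + 3, 4 = 1·3 + 1, 3 = 3·1).
Back-substituting, 4·(5) + 19·(-1) = 1.
So 4·5 ≡ 1 (mod 19), and 5 mod 19 = 5.

5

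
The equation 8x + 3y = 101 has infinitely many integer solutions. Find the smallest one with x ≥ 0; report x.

1

gcd(8, 3) = 1.
1 divides 101, so solutions exist.
By Bézout, 8·(-1) + 3·(3) = 1.
Scale by 101/1 = 101: (x₀, y₀) = (-101, 303).
General solution: x = -101 + 3t, y = 303 - 8t for integer t.
x ≥ 0: smallest is -101 mod 3 = 1 (at t = 34), with y = 31.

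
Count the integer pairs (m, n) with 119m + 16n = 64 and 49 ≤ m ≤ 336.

18

gcd(119, 16) = 1.
By Bézout, 119*(7) + 16*(-52) = 1.
Particular solution: (0, 4).
General solution: m = 0 + 16t, n = 4 - 119t for integer t.
49 ≤ 0 + 16t ≤ 336 gives t ∈ [4, 21], which is 18 values.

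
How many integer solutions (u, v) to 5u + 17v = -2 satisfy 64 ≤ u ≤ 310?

gcd(17, 5) = 1  (17 = 3×5 + 2, 5 = 2×2 + 1, 2 = 2×1).
Back-substituting, 5×(7) + 17×(-2) = 1.
Scale by -2: particular solution (-14, 4); reduce u mod 17: (3, -1).
General solution: u = 3 + 17t, v = -1 - 5t for integer t.
64 ≤ 3 + 17t ≤ 310 gives t ∈ [4, 18], which is 15 values.

15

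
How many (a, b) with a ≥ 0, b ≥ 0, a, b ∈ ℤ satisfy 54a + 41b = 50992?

gcd(54, 41) = 1  (54 = 1×41 + 13, 41 = 3×13 + 2, 13 = 6×2 + 1, 2 = 2×1).
Back-substituting, 54×(19) + 41×(-25) = 1.
Scale by 50992: one solution is (968848, -1274800). Reduce a mod 41: (18, 1220).
General: a = 18 + 41t, b = 1220 - 54t.
a ≥ 0 ⇒ t ≥ 0; b ≥ 0 ⇒ t ≤ 22. So t ∈ [0, 22]: 23 solutions.

23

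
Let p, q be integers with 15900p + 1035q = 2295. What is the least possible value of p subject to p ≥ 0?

gcd(15900, 1035) = 15.
15 divides 2295, so solutions exist.
By Bézout, 15900×(-11) + 1035×(169) = 15.
Scale by 2295/15 = 153: (p₀, q₀) = (-1683, 25857).
General solution: p = -1683 + 69t, q = 25857 - 1060t for integer t.
p ≥ 0: smallest is -1683 mod 69 = 42 (at t = 25), with q = -643.

42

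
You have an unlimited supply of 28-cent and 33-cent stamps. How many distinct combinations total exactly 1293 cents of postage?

2

Need nonnegative integers with 28j + 33k = 1293.
gcd(28, 33) = 1, and 28·(13) + 33·(-11) = 1.
So (j₀, k₀) = (16809, -14223); general j = 16809 + 33t, k = -14223 - 28t.
j ≥ 0 ⇒ t ≥ -509; k ≥ 0 ⇒ t ≤ -508. That's 2 values of t.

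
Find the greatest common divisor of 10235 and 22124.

1

gcd(22124, 10235) = 1  (22124 = 2×10235 + 1654, 10235 = 6×1654 + 311, 1654 = 5×311 + 99, 311 = 3×99 + 14, 99 = 7×14 + 1, 14 = 14×1).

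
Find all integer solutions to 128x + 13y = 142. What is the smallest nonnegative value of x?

gcd(128, 13):
  128 = 9·13 + 11
  13 = 1·11 + 2
  11 = 5·2 + 1
  2 = 2·1
so gcd(128, 13) = 1.
1 divides 142, so solutions exist.
Back-substitute for Bézout coefficients:
  1 = 11 - 5·2
  ... = 128·(6) + 13·(-59)
Scale by 142/1 = 142: (x₀, y₀) = (852, -8378).
General solution: x = 852 + 13t, y = -8378 - 128t for integer t.
x ≥ 0: smallest is 852 mod 13 = 7 (at t = -65), with y = -58.

7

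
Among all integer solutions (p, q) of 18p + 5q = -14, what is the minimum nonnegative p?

gcd(18, 5) = 1  (18 = 3·5 + 3, 5 = 1·3 + 2, 3 = 1·2 + 1, 2 = 2·1).
1 divides -14, so solutions exist.
Back-substituting, 18·(2) + 5·(-7) = 1.
Scale by -14/1 = -14: (p₀, q₀) = (-28, 98).
General solution: p = -28 + 5t, q = 98 - 18t for integer t.
p ≥ 0: smallest is -28 mod 5 = 2 (at t = 6), with q = -10.

2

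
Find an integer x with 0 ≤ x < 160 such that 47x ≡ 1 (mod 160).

143

gcd(160, 47) = 1  (160 = 3*47 + 19, 47 = 2*19 + 9, 19 = 2*9 + 1, 9 = 9*1).
Back-substituting, 47*(-17) + 160*(5) = 1.
So 47*-17 ≡ 1 (mod 160), and -17 mod 160 = 143.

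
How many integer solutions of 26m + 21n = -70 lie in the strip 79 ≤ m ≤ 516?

gcd(26, 21):
  26 = 1×21 + 5
  21 = 4×5 + 1
  5 = 5×1
so gcd(26, 21) = 1.
Back-substitute for Bézout coefficients:
  1 = 21 - 4×5
  ... = 26×(-4) + 21×(5)
Scale by -70: particular solution (280, -350); reduce m mod 21: (7, -12).
General solution: m = 7 + 21t, n = -12 - 26t for integer t.
79 ≤ 7 + 21t ≤ 516 gives t ∈ [4, 24], which is 21 values.

21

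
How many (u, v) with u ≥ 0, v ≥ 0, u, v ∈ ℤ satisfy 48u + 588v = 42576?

gcd(588, 48):
  588 = 12×48 + 12
  48 = 4×12
so gcd(588, 48) = 12.
Back-substitute for Bézout coefficients:
  12 = 588 - 12×48
  ... = 48×(-12) + 588×(1)
Scale by 3548: one solution is (-42576, 3548). Reduce u mod 49: (5, 72).
General: u = 5 + 49t, v = 72 - 4t.
u ≥ 0 ⇒ t ≥ 0; v ≥ 0 ⇒ t ≤ 18. So t ∈ [0, 18]: 19 solutions.

19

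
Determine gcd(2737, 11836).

1

gcd(11836, 2737):
  11836 = 4*2737 + 888
  2737 = 3*888 + 73
  888 = 12*73 + 12
  73 = 6*12 + 1
  12 = 12*1
so gcd(11836, 2737) = 1.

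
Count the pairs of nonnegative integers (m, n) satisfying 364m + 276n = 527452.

gcd(364, 276) = 4.
By Bézout, 364*(22) + 276*(-29) = 4.
One solution: (19, 1886).
General: m = 19 + 69t, n = 1886 - 91t.
m ≥ 0 ⇒ t ≥ 0; n ≥ 0 ⇒ t ≤ 20. So t ∈ [0, 20]: 21 solutions.

21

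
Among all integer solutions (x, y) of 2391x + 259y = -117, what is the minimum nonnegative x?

gcd(2391, 259):
  2391 = 9*259 + 60
  259 = 4*60 + 19
  60 = 3*19 + 3
  19 = 6*3 + 1
  3 = 3*1
so gcd(2391, 259) = 1.
1 divides -117, so solutions exist.
Back-substitute for Bézout coefficients:
  1 = 19 - 6*3
  ... = 2391*(-82) + 259*(757)
Scale by -117/1 = -117: (x₀, y₀) = (9594, -88569).
General solution: x = 9594 + 259t, y = -88569 - 2391t for integer t.
x ≥ 0: smallest is 9594 mod 259 = 11 (at t = -37), with y = -102.

11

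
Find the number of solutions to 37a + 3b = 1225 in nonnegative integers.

11

gcd(37, 3) = 1  (37 = 12·3 + 1, 3 = 3·1).
Back-substituting, 37·(1) + 3·(-12) = 1.
Scale by 1225: one solution is (1225, -14700). Reduce a mod 3: (1, 396).
General: a = 1 + 3t, b = 396 - 37t.
a ≥ 0 ⇒ t ≥ 0; b ≥ 0 ⇒ t ≤ 10. So t ∈ [0, 10]: 11 solutions.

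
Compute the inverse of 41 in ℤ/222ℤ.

65

gcd(222, 41):
  222 = 5×41 + 17
  41 = 2×17 + 7
  17 = 2×7 + 3
  7 = 2×3 + 1
  3 = 3×1
so gcd(222, 41) = 1.
Back-substitute for Bézout coefficients:
  1 = 7 - 2×3
  ... = 41×(65) + 222×(-12)
So 41×65 ≡ 1 (mod 222), and 65 mod 222 = 65.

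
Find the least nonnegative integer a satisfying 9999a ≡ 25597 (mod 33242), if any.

1851

gcd(33242, 9999):
  33242 = 3×9999 + 3245
  9999 = 3×3245 + 264
  3245 = 12×264 + 77
  264 = 3×77 + 33
  77 = 2×33 + 11
  33 = 3×11
so gcd(33242, 9999) = 11.
11 divides 25597, so solutions exist.
Back-substitute for Bézout coefficients:
  11 = 77 - 2×33
  ... = 9999×(-881) + 33242×(265)
So 9999×(-881) ≡ 11 (mod 33242); multiply by 2327: a ≡ -2050087 (mod 3022).
Smallest nonnegative: a = -2050087 mod 3022 = 1851.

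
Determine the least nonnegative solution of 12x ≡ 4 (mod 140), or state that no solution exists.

gcd(140, 12) = 4.
4 divides 4, so solutions exist.
By Bézout, 12*(12) + 140*(-1) = 4.
So 12*(12) ≡ 4 (mod 140); multiply by 1: x ≡ 12 (mod 35).
Smallest nonnegative: x = 12 mod 35 = 12.

12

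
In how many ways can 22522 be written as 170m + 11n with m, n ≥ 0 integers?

12

gcd(170, 11) = 1  (170 = 15·11 + 5, 11 = 2·5 + 1, 5 = 5·1).
Back-substituting, 170·(-2) + 11·(31) = 1.
Scale by 22522: one solution is (-45044, 698182). Reduce m mod 11: (1, 2032).
General: m = 1 + 11t, n = 2032 - 170t.
m ≥ 0 ⇒ t ≥ 0; n ≥ 0 ⇒ t ≤ 11. So t ∈ [0, 11]: 12 solutions.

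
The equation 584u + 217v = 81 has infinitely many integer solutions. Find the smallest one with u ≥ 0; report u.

83

gcd(584, 217) = 1.
1 divides 81, so solutions exist.
By Bézout, 584·(68) + 217·(-183) = 1.
Scale by 81/1 = 81: (u₀, v₀) = (5508, -14823).
General solution: u = 5508 + 217t, v = -14823 - 584t for integer t.
u ≥ 0: smallest is 5508 mod 217 = 83 (at t = -25), with v = -223.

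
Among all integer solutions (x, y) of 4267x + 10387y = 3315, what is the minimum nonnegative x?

gcd(10387, 4267) = 17.
17 divides 3315, so solutions exist.
By Bézout, 4267*(-185) + 10387*(76) = 17.
Scale by 3315/17 = 195: (x₀, y₀) = (-36075, 14820).
General solution: x = -36075 + 611t, y = 14820 - 251t for integer t.
x ≥ 0: smallest is -36075 mod 611 = 585 (at t = 60), with y = -240.

585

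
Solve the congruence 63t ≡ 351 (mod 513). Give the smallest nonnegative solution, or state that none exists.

gcd(513, 63):
  513 = 8·63 + 9
  63 = 7·9
so gcd(513, 63) = 9.
9 divides 351, so solutions exist.
Back-substitute for Bézout coefficients:
  9 = 513 - 8·63
  ... = 63·(-8) + 513·(1)
So 63·(-8) ≡ 9 (mod 513); multiply by 39: t ≡ -312 (mod 57).
Smallest nonnegative: t = -312 mod 57 = 30.

30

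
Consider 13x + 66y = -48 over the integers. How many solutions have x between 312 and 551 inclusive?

gcd(66, 13) = 1.
By Bézout, 13×(-5) + 66×(1) = 1.
Particular solution: (42, -9).
General solution: x = 42 + 66t, y = -9 - 13t for integer t.
312 ≤ 42 + 66t ≤ 551 gives t ∈ [5, 7], which is 3 values.

3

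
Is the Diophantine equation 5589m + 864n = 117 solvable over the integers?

gcd(5589, 864) = 27  (5589 = 6*864 + 405, 864 = 2*405 + 54, 405 = 7*54 + 27, 54 = 2*27).
27 does not divide 117 (remainder 9), so no integer solutions.

no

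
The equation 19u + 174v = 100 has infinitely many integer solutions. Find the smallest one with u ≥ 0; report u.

gcd(174, 19):
  174 = 9*19 + 3
  19 = 6*3 + 1
  3 = 3*1
so gcd(174, 19) = 1.
1 divides 100, so solutions exist.
Back-substitute for Bézout coefficients:
  1 = 19 - 6*3
  ... = 19*(55) + 174*(-6)
Scale by 100/1 = 100: (u₀, v₀) = (5500, -600).
General solution: u = 5500 + 174t, v = -600 - 19t for integer t.
u ≥ 0: smallest is 5500 mod 174 = 106 (at t = -31), with v = -11.

106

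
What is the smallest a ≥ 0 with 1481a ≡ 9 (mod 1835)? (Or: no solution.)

gcd(1835, 1481) = 1  (1835 = 1·1481 + 354, 1481 = 4·354 + 65, 354 = 5·65 + 29, 65 = 2·29 + 7, 29 = 4·7 + 1, 7 = 7·1).
1 divides 9, so solutions exist.
Back-substituting, 1481·(-254) + 1835·(205) = 1.
So 1481·(-254) ≡ 1 (mod 1835); multiply by 9: a ≡ -2286 (mod 1835).
Smallest nonnegative: a = -2286 mod 1835 = 1384.

1384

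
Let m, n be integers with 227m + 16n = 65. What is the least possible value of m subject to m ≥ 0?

gcd(227, 16):
  227 = 14×16 + 3
  16 = 5×3 + 1
  3 = 3×1
so gcd(227, 16) = 1.
1 divides 65, so solutions exist.
Back-substitute for Bézout coefficients:
  1 = 16 - 5×3
  ... = 227×(-5) + 16×(71)
Scale by 65/1 = 65: (m₀, n₀) = (-325, 4615).
General solution: m = -325 + 16t, n = 4615 - 227t for integer t.
m ≥ 0: smallest is -325 mod 16 = 11 (at t = 21), with n = -152.

11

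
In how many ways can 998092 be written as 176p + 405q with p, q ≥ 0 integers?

gcd(405, 176) = 1.
By Bézout, 176×(191) + 405×(-83) = 1.
One solution: (47, 2444).
General: p = 47 + 405t, q = 2444 - 176t.
p ≥ 0 ⇒ t ≥ 0; q ≥ 0 ⇒ t ≤ 13. So t ∈ [0, 13]: 14 solutions.

14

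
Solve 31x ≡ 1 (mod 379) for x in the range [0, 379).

269

gcd(379, 31) = 1  (379 = 12*31 + 7, 31 = 4*7 + 3, 7 = 2*3 + 1, 3 = 3*1).
Back-substituting, 31*(-110) + 379*(9) = 1.
So 31*-110 ≡ 1 (mod 379), and -110 mod 379 = 269.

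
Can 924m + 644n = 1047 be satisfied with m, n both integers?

gcd(924, 644):
  924 = 1*644 + 280
  644 = 2*280 + 84
  280 = 3*84 + 28
  84 = 3*28
so gcd(924, 644) = 28.
28 does not divide 1047 (remainder 11), so no integer solutions.

no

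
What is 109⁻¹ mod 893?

gcd(893, 109):
  893 = 8×109 + 21
  109 = 5×21 + 4
  21 = 5×4 + 1
  4 = 4×1
so gcd(893, 109) = 1.
Back-substitute for Bézout coefficients:
  1 = 21 - 5×4
  ... = 109×(-213) + 893×(26)
So 109×-213 ≡ 1 (mod 893), and -213 mod 893 = 680.

680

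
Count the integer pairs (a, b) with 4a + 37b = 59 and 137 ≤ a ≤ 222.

gcd(37, 4) = 1  (37 = 9*4 + 1, 4 = 4*1).
Back-substituting, 4*(-9) + 37*(1) = 1.
Scale by 59: particular solution (-531, 59); reduce a mod 37: (24, -1).
General solution: a = 24 + 37t, b = -1 - 4t for integer t.
137 ≤ 24 + 37t ≤ 222 gives t ∈ [4, 5], which is 2 values.

2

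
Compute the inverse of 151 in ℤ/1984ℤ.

gcd(1984, 151):
  1984 = 13·151 + 21
  151 = 7·21 + 4
  21 = 5·4 + 1
  4 = 4·1
so gcd(1984, 151) = 1.
Back-substitute for Bézout coefficients:
  1 = 21 - 5·4
  ... = 151·(-473) + 1984·(36)
So 151·-473 ≡ 1 (mod 1984), and -473 mod 1984 = 1511.

1511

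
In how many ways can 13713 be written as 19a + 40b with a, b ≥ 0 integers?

gcd(40, 19):
  40 = 2×19 + 2
  19 = 9×2 + 1
  2 = 2×1
so gcd(40, 19) = 1.
Back-substitute for Bézout coefficients:
  1 = 19 - 9×2
  ... = 19×(19) + 40×(-9)
Scale by 13713: one solution is (260547, -123417). Reduce a mod 40: (27, 330).
General: a = 27 + 40t, b = 330 - 19t.
a ≥ 0 ⇒ t ≥ 0; b ≥ 0 ⇒ t ≤ 17. So t ∈ [0, 17]: 18 solutions.

18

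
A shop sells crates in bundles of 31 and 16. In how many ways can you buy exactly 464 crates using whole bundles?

Need nonnegative integers with 31j + 16k = 464.
gcd(31, 16) = 1, and 31·(-1) + 16·(2) = 1.
So (j₀, k₀) = (-464, 928); general j = -464 + 16t, k = 928 - 31t.
j ≥ 0 ⇒ t ≥ 29; k ≥ 0 ⇒ t ≤ 29. That's 1 value of t.

1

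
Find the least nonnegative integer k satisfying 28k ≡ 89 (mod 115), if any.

73

gcd(115, 28) = 1.
1 divides 89, so solutions exist.
By Bézout, 28×(37) + 115×(-9) = 1.
So 28×(37) ≡ 1 (mod 115); multiply by 89: k ≡ 3293 (mod 115).
Smallest nonnegative: k = 3293 mod 115 = 73.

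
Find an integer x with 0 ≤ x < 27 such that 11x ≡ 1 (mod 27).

5

gcd(27, 11) = 1.
By Bézout, 11×(5) + 27×(-2) = 1.
So 11×5 ≡ 1 (mod 27), and 5 mod 27 = 5.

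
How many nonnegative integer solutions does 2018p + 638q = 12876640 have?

20

gcd(2018, 638) = 2  (2018 = 3·638 + 104, 638 = 6·104 + 14, 104 = 7·14 + 6, 14 = 2·6 + 2, 6 = 3·2).
Back-substituting, 2018·(-92) + 638·(291) = 2.
Scale by 6438320: one solution is (-592325440, 1873551120). Reduce p mod 319: (140, 19740).
General: p = 140 + 319t, q = 19740 - 1009t.
p ≥ 0 ⇒ t ≥ 0; q ≥ 0 ⇒ t ≤ 19. So t ∈ [0, 19]: 20 solutions.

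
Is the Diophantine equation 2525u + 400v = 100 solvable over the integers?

yes

gcd(2525, 400) = 25.
25 divides 100, so integer solutions exist.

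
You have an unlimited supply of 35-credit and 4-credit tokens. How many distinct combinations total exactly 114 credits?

Need nonnegative integers with 35j + 4k = 114.
gcd(35, 4) = 1, and 35·(-1) + 4·(9) = 1.
So (j₀, k₀) = (-114, 1026); general j = -114 + 4t, k = 1026 - 35t.
j ≥ 0 ⇒ t ≥ 29; k ≥ 0 ⇒ t ≤ 29. That's 1 value of t.

1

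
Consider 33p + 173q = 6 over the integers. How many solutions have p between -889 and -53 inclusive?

gcd(173, 33) = 1  (173 = 5×33 + 8, 33 = 4×8 + 1, 8 = 8×1).
Back-substituting, 33×(21) + 173×(-4) = 1.
Scale by 6: particular solution (126, -24); reduce p mod 173: (126, -24).
General solution: p = 126 + 173t, q = -24 - 33t for integer t.
-889 ≤ 126 + 173t ≤ -53 gives t ∈ [-5, -2], which is 4 values.

4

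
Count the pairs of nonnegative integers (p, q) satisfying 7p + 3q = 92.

gcd(7, 3) = 1.
By Bézout, 7·(1) + 3·(-2) = 1.
One solution: (2, 26).
General: p = 2 + 3t, q = 26 - 7t.
p ≥ 0 ⇒ t ≥ 0; q ≥ 0 ⇒ t ≤ 3. So t ∈ [0, 3]: 4 solutions.

4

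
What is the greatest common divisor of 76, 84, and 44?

4

gcd(84, 76) = 4  (84 = 1·76 + 8, 76 = 9·8 + 4, 8 = 2·4).
gcd(4, 44) = 4.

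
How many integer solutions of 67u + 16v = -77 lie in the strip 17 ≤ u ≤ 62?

3

gcd(67, 16):
  67 = 4*16 + 3
  16 = 5*3 + 1
  3 = 3*1
so gcd(67, 16) = 1.
Back-substitute for Bézout coefficients:
  1 = 16 - 5*3
  ... = 67*(-5) + 16*(21)
Scale by -77: particular solution (385, -1617); reduce u mod 16: (1, -9).
General solution: u = 1 + 16t, v = -9 - 67t for integer t.
17 ≤ 1 + 16t ≤ 62 gives t ∈ [1, 3], which is 3 values.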